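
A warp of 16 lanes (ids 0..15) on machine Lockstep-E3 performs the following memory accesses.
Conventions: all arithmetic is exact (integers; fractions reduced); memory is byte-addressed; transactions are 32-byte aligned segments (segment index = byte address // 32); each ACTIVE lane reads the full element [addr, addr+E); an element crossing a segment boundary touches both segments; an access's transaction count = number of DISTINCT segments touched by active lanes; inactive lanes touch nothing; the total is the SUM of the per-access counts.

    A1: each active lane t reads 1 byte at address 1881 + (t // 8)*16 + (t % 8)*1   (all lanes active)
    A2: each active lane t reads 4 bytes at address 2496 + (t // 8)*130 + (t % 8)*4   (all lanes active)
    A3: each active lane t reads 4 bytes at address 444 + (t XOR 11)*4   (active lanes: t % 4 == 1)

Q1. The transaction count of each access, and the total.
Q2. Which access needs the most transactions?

A1: 2 transactions
A2: 3 transactions
A3: 2 transactions

Answer: 2,3,2; total 7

Answer: A2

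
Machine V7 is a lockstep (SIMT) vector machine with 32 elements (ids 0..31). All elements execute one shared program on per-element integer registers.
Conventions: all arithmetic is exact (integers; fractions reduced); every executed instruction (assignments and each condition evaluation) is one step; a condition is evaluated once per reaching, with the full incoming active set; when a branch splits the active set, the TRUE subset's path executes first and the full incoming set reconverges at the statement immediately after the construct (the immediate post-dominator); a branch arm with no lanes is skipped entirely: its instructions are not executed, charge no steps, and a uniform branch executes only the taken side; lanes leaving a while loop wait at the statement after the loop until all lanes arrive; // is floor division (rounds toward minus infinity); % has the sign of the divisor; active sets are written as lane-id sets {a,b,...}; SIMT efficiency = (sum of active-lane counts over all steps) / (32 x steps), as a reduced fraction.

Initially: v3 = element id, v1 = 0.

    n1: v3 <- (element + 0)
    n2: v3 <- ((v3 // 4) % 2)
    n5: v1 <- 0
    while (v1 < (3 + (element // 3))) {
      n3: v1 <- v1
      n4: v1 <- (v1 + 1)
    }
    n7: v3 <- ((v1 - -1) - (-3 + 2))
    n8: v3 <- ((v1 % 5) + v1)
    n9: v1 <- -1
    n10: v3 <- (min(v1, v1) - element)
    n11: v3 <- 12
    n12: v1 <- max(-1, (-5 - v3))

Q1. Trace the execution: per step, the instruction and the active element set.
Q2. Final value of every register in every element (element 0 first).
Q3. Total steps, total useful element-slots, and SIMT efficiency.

step 0: v3 <- (element + 0)          {0,1,2,3,4,5,6,7,8,9,10,11,12,13,14,15,16,17,18,19,20,21,22,23,24,25,26,27,28,29,30,31}
step 1: v3 <- ((v3 // 4) % 2)        {0,1,2,3,4,5,6,7,8,9,10,11,12,13,14,15,16,17,18,19,20,21,22,23,24,25,26,27,28,29,30,31}
step 2: v1 <- 0                      {0,1,2,3,4,5,6,7,8,9,10,11,12,13,14,15,16,17,18,19,20,21,22,23,24,25,26,27,28,29,30,31}
step 3: eval (v1 < (3 + (element // 3))) {0,1,2,3,4,5,6,7,8,9,10,11,12,13,14,15,16,17,18,19,20,21,22,23,24,25,26,27,28,29,30,31}
step 4: v1 <- v1                     {0,1,2,3,4,5,6,7,8,9,10,11,12,13,14,15,16,17,18,19,20,21,22,23,24,25,26,27,28,29,30,31}
step 5: v1 <- (v1 + 1)               {0,1,2,3,4,5,6,7,8,9,10,11,12,13,14,15,16,17,18,19,20,21,22,23,24,25,26,27,28,29,30,31}
step 6: eval (v1 < (3 + (element // 3))) {0,1,2,3,4,5,6,7,8,9,10,11,12,13,14,15,16,17,18,19,20,21,22,23,24,25,26,27,28,29,30,31}
step 7: v1 <- v1                     {0,1,2,3,4,5,6,7,8,9,10,11,12,13,14,15,16,17,18,19,20,21,22,23,24,25,26,27,28,29,30,31}
step 8: v1 <- (v1 + 1)               {0,1,2,3,4,5,6,7,8,9,10,11,12,13,14,15,16,17,18,19,20,21,22,23,24,25,26,27,28,29,30,31}
step 9: eval (v1 < (3 + (element // 3))) {0,1,2,3,4,5,6,7,8,9,10,11,12,13,14,15,16,17,18,19,20,21,22,23,24,25,26,27,28,29,30,31}
step 10: v1 <- v1                     {0,1,2,3,4,5,6,7,8,9,10,11,12,13,14,15,16,17,18,19,20,21,22,23,24,25,26,27,28,29,30,31}
step 11: v1 <- (v1 + 1)               {0,1,2,3,4,5,6,7,8,9,10,11,12,13,14,15,16,17,18,19,20,21,22,23,24,25,26,27,28,29,30,31}
step 12: eval (v1 < (3 + (element // 3))) {0,1,2,3,4,5,6,7,8,9,10,11,12,13,14,15,16,17,18,19,20,21,22,23,24,25,26,27,28,29,30,31}
step 13: v1 <- v1                     {3,4,5,6,7,8,9,10,11,12,13,14,15,16,17,18,19,20,21,22,23,24,25,26,27,28,29,30,31}
step 14: v1 <- (v1 + 1)               {3,4,5,6,7,8,9,10,11,12,13,14,15,16,17,18,19,20,21,22,23,24,25,26,27,28,29,30,31}
step 15: eval (v1 < (3 + (element // 3))) {3,4,5,6,7,8,9,10,11,12,13,14,15,16,17,18,19,20,21,22,23,24,25,26,27,28,29,30,31}
step 16: v1 <- v1                     {6,7,8,9,10,11,12,13,14,15,16,17,18,19,20,21,22,23,24,25,26,27,28,29,30,31}
step 17: v1 <- (v1 + 1)               {6,7,8,9,10,11,12,13,14,15,16,17,18,19,20,21,22,23,24,25,26,27,28,29,30,31}
step 18: eval (v1 < (3 + (element // 3))) {6,7,8,9,10,11,12,13,14,15,16,17,18,19,20,21,22,23,24,25,26,27,28,29,30,31}
step 19: v1 <- v1                     {9,10,11,12,13,14,15,16,17,18,19,20,21,22,23,24,25,26,27,28,29,30,31}
step 20: v1 <- (v1 + 1)               {9,10,11,12,13,14,15,16,17,18,19,20,21,22,23,24,25,26,27,28,29,30,31}
step 21: eval (v1 < (3 + (element // 3))) {9,10,11,12,13,14,15,16,17,18,19,20,21,22,23,24,25,26,27,28,29,30,31}
step 22: v1 <- v1                     {12,13,14,15,16,17,18,19,20,21,22,23,24,25,26,27,28,29,30,31}
step 23: v1 <- (v1 + 1)               {12,13,14,15,16,17,18,19,20,21,22,23,24,25,26,27,28,29,30,31}
step 24: eval (v1 < (3 + (element // 3))) {12,13,14,15,16,17,18,19,20,21,22,23,24,25,26,27,28,29,30,31}
step 25: v1 <- v1                     {15,16,17,18,19,20,21,22,23,24,25,26,27,28,29,30,31}
step 26: v1 <- (v1 + 1)               {15,16,17,18,19,20,21,22,23,24,25,26,27,28,29,30,31}
step 27: eval (v1 < (3 + (element // 3))) {15,16,17,18,19,20,21,22,23,24,25,26,27,28,29,30,31}
step 28: v1 <- v1                     {18,19,20,21,22,23,24,25,26,27,28,29,30,31}
step 29: v1 <- (v1 + 1)               {18,19,20,21,22,23,24,25,26,27,28,29,30,31}
step 30: eval (v1 < (3 + (element // 3))) {18,19,20,21,22,23,24,25,26,27,28,29,30,31}
step 31: v1 <- v1                     {21,22,23,24,25,26,27,28,29,30,31}
step 32: v1 <- (v1 + 1)               {21,22,23,24,25,26,27,28,29,30,31}
step 33: eval (v1 < (3 + (element // 3))) {21,22,23,24,25,26,27,28,29,30,31}
step 34: v1 <- v1                     {24,25,26,27,28,29,30,31}
step 35: v1 <- (v1 + 1)               {24,25,26,27,28,29,30,31}
step 36: eval (v1 < (3 + (element // 3))) {24,25,26,27,28,29,30,31}
step 37: v1 <- v1                     {27,28,29,30,31}
step 38: v1 <- (v1 + 1)               {27,28,29,30,31}
step 39: eval (v1 < (3 + (element // 3))) {27,28,29,30,31}
step 40: v1 <- v1                     {30,31}
step 41: v1 <- (v1 + 1)               {30,31}
step 42: eval (v1 < (3 + (element // 3))) {30,31}
step 43: v3 <- ((v1 - -1) - (-3 + 2)) {0,1,2,3,4,5,6,7,8,9,10,11,12,13,14,15,16,17,18,19,20,21,22,23,24,25,26,27,28,29,30,31}
step 44: v3 <- ((v1 % 5) + v1)        {0,1,2,3,4,5,6,7,8,9,10,11,12,13,14,15,16,17,18,19,20,21,22,23,24,25,26,27,28,29,30,31}
step 45: v1 <- -1                     {0,1,2,3,4,5,6,7,8,9,10,11,12,13,14,15,16,17,18,19,20,21,22,23,24,25,26,27,28,29,30,31}
step 46: v3 <- (min(v1, v1) - element) {0,1,2,3,4,5,6,7,8,9,10,11,12,13,14,15,16,17,18,19,20,21,22,23,24,25,26,27,28,29,30,31}
step 47: v3 <- 12                     {0,1,2,3,4,5,6,7,8,9,10,11,12,13,14,15,16,17,18,19,20,21,22,23,24,25,26,27,28,29,30,31}
step 48: v1 <- max(-1, (-5 - v3))     {0,1,2,3,4,5,6,7,8,9,10,11,12,13,14,15,16,17,18,19,20,21,22,23,24,25,26,27,28,29,30,31}

Answer: 49 steps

v3: 12,12,12,12,12,12,12,12,12,12,12,12,12,12,12,12,12,12,12,12,12,12,12,12,12,12,12,12,12,12,12,12
v1: -1,-1,-1,-1,-1,-1,-1,-1,-1,-1,-1,-1,-1,-1,-1,-1,-1,-1,-1,-1,-1,-1,-1,-1,-1,-1,-1,-1,-1,-1,-1,-1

steps = 49; useful = 1073; efficiency = 1073/1568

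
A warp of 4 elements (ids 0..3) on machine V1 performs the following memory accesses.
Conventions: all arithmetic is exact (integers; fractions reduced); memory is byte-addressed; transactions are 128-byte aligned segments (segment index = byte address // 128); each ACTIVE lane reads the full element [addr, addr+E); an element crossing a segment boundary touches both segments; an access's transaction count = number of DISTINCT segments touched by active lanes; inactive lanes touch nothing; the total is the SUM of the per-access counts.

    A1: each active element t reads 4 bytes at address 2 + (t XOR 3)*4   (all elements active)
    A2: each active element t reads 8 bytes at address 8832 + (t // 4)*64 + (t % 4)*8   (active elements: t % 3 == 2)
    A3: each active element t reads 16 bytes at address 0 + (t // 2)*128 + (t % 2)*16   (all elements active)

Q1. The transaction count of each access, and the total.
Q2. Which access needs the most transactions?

A1: 1 transaction
A2: 1 transaction
A3: 2 transactions

Answer: 1,1,2; total 4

Answer: A3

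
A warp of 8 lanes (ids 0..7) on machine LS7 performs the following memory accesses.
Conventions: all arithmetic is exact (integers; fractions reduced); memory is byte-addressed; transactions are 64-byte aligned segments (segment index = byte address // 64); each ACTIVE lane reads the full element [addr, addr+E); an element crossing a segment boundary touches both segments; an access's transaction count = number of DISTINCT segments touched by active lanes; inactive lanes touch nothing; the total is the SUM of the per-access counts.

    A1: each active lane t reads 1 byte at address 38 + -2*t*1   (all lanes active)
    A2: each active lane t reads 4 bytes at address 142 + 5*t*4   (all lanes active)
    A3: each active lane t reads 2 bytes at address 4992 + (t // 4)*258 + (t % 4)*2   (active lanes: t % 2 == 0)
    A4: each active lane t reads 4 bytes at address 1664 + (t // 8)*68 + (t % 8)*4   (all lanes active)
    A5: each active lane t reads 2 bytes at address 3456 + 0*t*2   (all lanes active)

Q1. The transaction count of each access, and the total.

A1: 1 transaction
A2: 3 transactions
A3: 2 transactions
A4: 1 transaction
A5: 1 transaction

Answer: 1,3,2,1,1; total 8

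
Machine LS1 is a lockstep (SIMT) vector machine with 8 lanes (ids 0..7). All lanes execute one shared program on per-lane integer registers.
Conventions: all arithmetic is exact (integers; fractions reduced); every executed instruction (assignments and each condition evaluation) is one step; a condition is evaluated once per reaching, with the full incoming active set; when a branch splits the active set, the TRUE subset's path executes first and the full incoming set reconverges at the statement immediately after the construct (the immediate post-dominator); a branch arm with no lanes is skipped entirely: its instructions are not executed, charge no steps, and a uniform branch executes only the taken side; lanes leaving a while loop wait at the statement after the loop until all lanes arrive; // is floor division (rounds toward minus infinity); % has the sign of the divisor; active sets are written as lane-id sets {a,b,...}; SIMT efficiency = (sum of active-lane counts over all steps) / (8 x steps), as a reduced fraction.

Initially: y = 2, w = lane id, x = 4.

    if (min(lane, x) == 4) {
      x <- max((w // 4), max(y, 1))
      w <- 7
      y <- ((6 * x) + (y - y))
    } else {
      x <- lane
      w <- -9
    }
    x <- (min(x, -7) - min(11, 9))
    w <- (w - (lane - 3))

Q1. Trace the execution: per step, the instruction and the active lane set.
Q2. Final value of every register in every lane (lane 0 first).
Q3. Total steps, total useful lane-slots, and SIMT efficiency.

step 0: eval (min(lane, x) == 4)     {0,1,2,3,4,5,6,7}
step 1: x <- max((w // 4), max(y, 1)) {4,5,6,7}
step 2: w <- 7                       {4,5,6,7}
step 3: y <- ((6 * x) + (y - y))     {4,5,6,7}
step 4: x <- lane                    {0,1,2,3}
step 5: w <- -9                      {0,1,2,3}
step 6: x <- (min(x, -7) - min(11, 9)) {0,1,2,3,4,5,6,7}
step 7: w <- (w - (lane - 3))        {0,1,2,3,4,5,6,7}

Answer: 8 steps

y: 2,2,2,2,12,12,12,12
w: -6,-7,-8,-9,6,5,4,3
x: -16,-16,-16,-16,-16,-16,-16,-16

steps = 8; useful = 44; efficiency = 44/64 = 11/16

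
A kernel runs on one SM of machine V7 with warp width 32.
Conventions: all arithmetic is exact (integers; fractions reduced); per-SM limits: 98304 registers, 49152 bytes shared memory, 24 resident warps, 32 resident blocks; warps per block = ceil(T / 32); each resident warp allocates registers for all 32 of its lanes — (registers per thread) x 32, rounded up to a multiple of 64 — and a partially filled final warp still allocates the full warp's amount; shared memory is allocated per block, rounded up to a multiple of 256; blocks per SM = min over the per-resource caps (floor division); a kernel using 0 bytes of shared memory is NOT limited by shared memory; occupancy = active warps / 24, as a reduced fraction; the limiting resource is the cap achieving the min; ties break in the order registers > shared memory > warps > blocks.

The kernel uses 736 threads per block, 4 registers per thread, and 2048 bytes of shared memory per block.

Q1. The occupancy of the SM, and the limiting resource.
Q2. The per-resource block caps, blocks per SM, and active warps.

Answer: occupancy 23/24, limited by warps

registers: 33 blocks
shared memory: 24 blocks
warps: 1 block
blocks: 32 blocks

Answer: 1 block, 23 active warps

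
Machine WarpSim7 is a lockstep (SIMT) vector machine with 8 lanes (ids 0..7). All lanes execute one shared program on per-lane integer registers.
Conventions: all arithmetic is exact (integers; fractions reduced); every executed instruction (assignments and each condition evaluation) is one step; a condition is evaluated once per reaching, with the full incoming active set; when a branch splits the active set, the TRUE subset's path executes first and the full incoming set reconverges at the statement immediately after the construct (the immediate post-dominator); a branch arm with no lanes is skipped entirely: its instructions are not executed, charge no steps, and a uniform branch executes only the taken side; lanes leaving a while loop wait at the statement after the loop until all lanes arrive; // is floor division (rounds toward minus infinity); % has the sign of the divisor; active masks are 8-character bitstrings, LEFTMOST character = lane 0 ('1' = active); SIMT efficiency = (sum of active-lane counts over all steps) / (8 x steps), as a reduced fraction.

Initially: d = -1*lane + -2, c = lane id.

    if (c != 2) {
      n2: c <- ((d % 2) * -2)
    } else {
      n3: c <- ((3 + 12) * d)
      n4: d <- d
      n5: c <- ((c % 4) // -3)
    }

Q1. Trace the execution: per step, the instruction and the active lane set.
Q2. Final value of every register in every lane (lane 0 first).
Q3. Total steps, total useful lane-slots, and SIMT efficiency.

step 0: eval (c != 2)                11111111
step 1: c <- ((d % 2) * -2)          11011111
step 2: c <- ((3 + 12) * d)          00100000
step 3: d <- d                       00100000
step 4: c <- ((c % 4) // -3)         00100000

Answer: 5 steps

d: -2,-3,-4,-5,-6,-7,-8,-9
c: 0,-2,0,-2,0,-2,0,-2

steps = 5; useful = 18; efficiency = 18/40 = 9/20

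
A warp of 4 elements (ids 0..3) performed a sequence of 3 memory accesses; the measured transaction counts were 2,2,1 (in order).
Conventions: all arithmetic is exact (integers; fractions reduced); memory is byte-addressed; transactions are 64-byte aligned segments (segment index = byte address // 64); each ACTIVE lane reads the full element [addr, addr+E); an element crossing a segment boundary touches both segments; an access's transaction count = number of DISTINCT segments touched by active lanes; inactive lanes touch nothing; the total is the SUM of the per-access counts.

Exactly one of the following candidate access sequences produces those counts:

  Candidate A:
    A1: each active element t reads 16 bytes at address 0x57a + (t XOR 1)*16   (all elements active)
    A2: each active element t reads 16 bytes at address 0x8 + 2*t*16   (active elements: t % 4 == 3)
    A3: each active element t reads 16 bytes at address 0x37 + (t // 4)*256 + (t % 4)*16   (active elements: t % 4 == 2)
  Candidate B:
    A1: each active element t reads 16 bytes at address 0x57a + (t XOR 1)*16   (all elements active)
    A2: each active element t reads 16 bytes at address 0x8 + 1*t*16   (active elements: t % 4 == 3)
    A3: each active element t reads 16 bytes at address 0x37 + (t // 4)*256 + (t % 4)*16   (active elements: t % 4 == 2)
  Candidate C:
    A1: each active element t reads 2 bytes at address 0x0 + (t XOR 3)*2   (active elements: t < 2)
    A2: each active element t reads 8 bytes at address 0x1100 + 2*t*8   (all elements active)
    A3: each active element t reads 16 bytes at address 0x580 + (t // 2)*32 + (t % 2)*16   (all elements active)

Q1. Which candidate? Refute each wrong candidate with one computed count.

A: A2 gives 1 transaction, not 2
C: A1 gives 1 transaction, not 2
B: all counts match (2,2,1)

Answer: B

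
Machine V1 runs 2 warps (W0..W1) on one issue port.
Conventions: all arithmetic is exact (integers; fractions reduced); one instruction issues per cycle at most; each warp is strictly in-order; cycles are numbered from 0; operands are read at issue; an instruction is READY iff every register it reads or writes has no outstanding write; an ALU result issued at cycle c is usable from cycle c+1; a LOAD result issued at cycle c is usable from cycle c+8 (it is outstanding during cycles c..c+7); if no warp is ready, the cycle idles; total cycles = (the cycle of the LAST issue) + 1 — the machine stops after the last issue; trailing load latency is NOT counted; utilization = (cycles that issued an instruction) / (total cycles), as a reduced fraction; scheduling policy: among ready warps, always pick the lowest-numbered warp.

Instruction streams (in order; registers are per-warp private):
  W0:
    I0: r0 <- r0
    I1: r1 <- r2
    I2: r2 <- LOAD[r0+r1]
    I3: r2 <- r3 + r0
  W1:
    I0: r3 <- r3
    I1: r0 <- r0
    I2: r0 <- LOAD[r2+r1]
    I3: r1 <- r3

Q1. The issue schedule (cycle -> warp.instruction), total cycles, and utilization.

cycle 0: W0.I0
cycle 1: W0.I1
cycle 2: W0.I2
cycle 3: W1.I0
cycle 4: W1.I1
cycle 5: W1.I2
cycle 6: W1.I3
cycle 7: idle
cycle 8: idle
cycle 9: idle
cycle 10: W0.I3

Answer: 11 cycles, utilization 8/11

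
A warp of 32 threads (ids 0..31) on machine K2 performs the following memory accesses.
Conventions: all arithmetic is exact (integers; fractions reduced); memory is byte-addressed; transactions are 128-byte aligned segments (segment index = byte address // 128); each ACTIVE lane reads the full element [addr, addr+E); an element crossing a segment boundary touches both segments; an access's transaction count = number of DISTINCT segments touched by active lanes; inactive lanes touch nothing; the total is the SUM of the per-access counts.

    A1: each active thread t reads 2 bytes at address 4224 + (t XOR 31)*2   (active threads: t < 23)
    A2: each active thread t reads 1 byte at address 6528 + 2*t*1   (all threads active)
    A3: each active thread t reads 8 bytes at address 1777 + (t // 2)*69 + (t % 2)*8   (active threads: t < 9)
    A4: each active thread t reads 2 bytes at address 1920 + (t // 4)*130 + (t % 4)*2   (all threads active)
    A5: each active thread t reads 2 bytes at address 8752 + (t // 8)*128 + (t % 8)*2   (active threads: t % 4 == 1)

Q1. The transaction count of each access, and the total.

A1: 1 transaction
A2: 1 transaction
A3: 4 transactions
A4: 8 transactions
A5: 4 transactions

Answer: 1,1,4,8,4; total 18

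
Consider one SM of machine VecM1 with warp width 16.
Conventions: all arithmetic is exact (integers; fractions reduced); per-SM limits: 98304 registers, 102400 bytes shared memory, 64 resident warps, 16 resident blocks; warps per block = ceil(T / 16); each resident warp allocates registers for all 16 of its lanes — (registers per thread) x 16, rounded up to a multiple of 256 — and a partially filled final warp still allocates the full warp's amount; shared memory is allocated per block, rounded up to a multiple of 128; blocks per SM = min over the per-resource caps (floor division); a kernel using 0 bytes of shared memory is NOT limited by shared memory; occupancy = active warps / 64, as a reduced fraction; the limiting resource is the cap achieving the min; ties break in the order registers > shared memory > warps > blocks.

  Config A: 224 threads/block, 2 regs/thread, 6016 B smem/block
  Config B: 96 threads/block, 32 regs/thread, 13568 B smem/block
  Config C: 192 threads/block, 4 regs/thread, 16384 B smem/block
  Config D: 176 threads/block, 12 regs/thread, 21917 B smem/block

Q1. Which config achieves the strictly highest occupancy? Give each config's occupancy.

occupancies: A 7/8, B 21/32, C 15/16, D 11/16

Answer: C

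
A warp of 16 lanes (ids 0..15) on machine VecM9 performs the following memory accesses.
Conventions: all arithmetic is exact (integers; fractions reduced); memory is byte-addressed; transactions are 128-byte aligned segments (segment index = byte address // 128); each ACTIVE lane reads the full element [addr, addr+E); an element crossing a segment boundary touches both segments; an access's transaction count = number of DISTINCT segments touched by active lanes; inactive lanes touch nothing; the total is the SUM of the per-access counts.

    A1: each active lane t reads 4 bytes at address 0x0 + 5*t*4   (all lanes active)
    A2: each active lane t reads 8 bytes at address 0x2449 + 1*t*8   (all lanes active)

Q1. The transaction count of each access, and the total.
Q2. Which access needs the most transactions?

A1: 3 transactions
A2: 2 transactions

Answer: 3,2; total 5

Answer: A1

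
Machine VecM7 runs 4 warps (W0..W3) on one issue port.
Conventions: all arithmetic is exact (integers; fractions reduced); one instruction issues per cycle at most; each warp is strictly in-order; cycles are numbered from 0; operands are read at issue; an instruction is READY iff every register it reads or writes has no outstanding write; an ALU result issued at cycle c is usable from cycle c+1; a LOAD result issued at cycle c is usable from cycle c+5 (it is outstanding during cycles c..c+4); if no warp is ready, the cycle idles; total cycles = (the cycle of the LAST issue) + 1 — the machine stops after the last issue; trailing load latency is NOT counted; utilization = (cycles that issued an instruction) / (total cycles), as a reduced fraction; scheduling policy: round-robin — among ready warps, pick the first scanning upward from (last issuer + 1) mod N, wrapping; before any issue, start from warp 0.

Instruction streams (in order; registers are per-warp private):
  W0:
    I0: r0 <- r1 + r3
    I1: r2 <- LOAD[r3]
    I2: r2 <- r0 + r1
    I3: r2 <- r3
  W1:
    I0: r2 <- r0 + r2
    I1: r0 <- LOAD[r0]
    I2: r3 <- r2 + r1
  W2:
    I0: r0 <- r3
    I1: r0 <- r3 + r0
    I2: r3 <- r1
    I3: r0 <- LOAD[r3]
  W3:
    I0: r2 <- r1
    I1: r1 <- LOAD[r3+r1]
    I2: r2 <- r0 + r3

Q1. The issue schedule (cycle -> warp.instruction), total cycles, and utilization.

cycle 0: W0.I0
cycle 1: W1.I0
cycle 2: W2.I0
cycle 3: W3.I0
cycle 4: W0.I1
cycle 5: W1.I1
cycle 6: W2.I1
cycle 7: W3.I1
cycle 8: W1.I2
cycle 9: W2.I2
cycle 10: W3.I2
cycle 11: W0.I2
cycle 12: W2.I3
cycle 13: W0.I3

Answer: 14 cycles, utilization 1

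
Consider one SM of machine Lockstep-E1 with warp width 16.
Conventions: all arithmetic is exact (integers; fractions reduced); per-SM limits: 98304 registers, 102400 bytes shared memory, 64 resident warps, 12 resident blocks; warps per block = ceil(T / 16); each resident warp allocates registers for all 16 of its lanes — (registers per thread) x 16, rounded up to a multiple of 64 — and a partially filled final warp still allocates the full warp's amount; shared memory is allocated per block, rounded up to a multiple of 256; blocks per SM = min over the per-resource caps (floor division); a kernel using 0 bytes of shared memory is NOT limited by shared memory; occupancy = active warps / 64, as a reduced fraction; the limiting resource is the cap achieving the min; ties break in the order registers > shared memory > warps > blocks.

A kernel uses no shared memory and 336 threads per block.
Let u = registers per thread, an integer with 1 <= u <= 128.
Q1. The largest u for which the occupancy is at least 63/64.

Answer: u = 96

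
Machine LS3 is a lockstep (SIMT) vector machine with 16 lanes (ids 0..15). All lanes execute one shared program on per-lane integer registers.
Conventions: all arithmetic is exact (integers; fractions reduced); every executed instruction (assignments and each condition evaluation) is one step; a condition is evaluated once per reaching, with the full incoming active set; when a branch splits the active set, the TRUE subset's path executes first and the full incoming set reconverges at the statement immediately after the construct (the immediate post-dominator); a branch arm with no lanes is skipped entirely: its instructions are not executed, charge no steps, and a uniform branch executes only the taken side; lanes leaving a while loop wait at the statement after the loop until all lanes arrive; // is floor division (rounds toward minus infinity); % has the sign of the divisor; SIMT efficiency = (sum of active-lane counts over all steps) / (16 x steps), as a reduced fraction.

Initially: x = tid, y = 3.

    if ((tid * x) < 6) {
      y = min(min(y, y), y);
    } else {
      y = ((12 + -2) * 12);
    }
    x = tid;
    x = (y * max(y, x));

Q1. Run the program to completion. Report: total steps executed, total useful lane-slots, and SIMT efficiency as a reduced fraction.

Answer: 5 steps, 64 useful, 4/5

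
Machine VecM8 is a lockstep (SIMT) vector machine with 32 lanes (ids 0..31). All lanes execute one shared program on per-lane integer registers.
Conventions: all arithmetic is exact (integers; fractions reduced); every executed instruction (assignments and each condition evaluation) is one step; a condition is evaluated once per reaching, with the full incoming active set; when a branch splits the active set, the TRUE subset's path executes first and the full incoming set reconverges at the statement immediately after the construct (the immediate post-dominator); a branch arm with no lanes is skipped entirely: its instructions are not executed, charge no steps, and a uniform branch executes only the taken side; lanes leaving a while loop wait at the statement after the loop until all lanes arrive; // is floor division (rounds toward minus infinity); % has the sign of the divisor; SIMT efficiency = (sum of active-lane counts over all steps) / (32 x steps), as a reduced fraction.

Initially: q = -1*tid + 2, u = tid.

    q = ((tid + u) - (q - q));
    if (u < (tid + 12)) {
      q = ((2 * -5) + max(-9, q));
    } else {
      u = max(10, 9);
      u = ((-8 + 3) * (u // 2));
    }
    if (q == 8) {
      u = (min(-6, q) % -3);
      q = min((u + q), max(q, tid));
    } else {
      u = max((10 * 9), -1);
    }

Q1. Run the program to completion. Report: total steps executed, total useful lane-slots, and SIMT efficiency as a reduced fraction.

Answer: 7 steps, 161 useful, 23/32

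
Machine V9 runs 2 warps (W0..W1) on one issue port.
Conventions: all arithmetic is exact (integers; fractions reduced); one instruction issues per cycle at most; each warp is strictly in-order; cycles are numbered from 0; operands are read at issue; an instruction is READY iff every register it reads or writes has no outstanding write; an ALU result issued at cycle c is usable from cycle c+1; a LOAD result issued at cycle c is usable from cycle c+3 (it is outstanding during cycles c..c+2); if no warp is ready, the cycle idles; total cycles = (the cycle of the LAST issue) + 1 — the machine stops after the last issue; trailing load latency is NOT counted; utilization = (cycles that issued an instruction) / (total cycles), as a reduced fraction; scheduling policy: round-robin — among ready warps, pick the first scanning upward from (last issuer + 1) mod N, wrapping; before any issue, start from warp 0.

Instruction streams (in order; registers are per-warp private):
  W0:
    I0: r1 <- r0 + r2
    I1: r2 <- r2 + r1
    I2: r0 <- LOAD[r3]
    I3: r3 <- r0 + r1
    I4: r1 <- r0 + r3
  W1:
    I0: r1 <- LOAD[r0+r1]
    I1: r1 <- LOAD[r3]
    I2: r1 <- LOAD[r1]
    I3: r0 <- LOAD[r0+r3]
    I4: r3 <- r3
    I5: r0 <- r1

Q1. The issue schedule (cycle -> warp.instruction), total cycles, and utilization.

cycle 0: W0.I0
cycle 1: W1.I0
cycle 2: W0.I1
cycle 3: W0.I2
cycle 4: W1.I1
cycle 5: idle
cycle 6: W0.I3
cycle 7: W1.I2
cycle 8: W0.I4
cycle 9: W1.I3
cycle 10: W1.I4
cycle 11: idle
cycle 12: W1.I5

Answer: 13 cycles, utilization 11/13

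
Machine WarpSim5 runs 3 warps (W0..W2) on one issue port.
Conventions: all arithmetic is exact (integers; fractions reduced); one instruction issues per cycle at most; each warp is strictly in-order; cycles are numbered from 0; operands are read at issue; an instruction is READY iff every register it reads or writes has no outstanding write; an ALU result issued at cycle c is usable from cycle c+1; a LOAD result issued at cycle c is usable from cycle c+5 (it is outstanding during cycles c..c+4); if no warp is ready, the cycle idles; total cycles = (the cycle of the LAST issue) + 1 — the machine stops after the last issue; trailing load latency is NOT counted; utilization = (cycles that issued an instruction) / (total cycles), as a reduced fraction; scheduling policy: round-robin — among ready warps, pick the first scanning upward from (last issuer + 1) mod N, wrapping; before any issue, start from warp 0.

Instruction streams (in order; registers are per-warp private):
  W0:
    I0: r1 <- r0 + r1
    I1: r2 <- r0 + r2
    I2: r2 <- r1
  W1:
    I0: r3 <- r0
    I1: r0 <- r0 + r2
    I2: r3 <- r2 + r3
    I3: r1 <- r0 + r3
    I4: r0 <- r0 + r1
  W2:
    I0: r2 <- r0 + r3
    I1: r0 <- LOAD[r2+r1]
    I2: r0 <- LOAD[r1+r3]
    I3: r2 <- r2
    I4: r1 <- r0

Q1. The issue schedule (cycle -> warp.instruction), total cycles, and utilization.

cycle 0: W0.I0
cycle 1: W1.I0
cycle 2: W2.I0
cycle 3: W0.I1
cycle 4: W1.I1
cycle 5: W2.I1
cycle 6: W0.I2
cycle 7: W1.I2
cycle 8: W1.I3
cycle 9: W1.I4
cycle 10: W2.I2
cycle 11: W2.I3
cycle 12: idle
cycle 13: idle
cycle 14: idle
cycle 15: W2.I4

Answer: 16 cycles, utilization 13/16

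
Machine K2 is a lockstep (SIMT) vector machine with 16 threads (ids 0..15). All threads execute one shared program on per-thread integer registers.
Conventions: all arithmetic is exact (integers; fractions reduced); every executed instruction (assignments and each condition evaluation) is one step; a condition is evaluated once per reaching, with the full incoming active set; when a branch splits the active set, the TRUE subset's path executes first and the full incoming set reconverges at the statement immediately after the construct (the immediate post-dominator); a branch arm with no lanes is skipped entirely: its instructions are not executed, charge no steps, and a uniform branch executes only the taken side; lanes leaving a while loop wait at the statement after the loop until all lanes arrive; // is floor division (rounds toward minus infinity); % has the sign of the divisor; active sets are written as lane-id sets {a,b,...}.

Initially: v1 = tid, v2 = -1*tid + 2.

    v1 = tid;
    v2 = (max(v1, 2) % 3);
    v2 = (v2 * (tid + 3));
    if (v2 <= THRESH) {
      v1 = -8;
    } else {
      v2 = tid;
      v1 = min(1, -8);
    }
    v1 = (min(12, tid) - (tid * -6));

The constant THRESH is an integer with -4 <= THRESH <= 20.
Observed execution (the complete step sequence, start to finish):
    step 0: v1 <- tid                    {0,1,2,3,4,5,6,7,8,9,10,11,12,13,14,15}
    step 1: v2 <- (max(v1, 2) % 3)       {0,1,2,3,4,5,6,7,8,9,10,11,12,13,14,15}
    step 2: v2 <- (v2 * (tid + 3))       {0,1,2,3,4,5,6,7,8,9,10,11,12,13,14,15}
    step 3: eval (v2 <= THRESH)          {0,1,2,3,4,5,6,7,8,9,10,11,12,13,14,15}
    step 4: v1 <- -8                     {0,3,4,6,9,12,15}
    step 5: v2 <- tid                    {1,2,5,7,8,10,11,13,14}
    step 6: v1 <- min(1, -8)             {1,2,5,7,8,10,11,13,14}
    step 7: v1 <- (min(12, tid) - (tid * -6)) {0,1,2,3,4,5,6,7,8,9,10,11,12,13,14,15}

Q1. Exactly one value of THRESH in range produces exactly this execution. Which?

Answer: THRESH = 7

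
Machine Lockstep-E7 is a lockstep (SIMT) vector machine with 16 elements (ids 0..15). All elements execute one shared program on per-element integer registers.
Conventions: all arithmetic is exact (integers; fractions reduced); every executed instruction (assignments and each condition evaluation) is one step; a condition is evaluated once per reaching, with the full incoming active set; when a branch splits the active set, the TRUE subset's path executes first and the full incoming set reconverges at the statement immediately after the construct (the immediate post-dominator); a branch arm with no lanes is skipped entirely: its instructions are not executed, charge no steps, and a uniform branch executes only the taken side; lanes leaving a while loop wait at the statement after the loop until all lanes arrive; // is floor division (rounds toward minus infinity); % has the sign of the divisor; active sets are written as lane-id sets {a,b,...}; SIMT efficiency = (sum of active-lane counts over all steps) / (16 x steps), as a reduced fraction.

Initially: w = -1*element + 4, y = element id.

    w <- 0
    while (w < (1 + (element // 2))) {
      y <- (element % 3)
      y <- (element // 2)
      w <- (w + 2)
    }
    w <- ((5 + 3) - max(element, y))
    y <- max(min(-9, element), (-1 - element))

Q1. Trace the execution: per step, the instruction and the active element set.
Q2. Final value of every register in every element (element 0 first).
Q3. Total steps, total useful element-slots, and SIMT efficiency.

step 0: w <- 0                       {0,1,2,3,4,5,6,7,8,9,10,11,12,13,14,15}
step 1: eval (w < (1 + (element // 2))) {0,1,2,3,4,5,6,7,8,9,10,11,12,13,14,15}
step 2: y <- (element % 3)           {0,1,2,3,4,5,6,7,8,9,10,11,12,13,14,15}
step 3: y <- (element // 2)          {0,1,2,3,4,5,6,7,8,9,10,11,12,13,14,15}
step 4: w <- (w + 2)                 {0,1,2,3,4,5,6,7,8,9,10,11,12,13,14,15}
step 5: eval (w < (1 + (element // 2))) {0,1,2,3,4,5,6,7,8,9,10,11,12,13,14,15}
step 6: y <- (element % 3)           {4,5,6,7,8,9,10,11,12,13,14,15}
step 7: y <- (element // 2)          {4,5,6,7,8,9,10,11,12,13,14,15}
step 8: w <- (w + 2)                 {4,5,6,7,8,9,10,11,12,13,14,15}
step 9: eval (w < (1 + (element // 2))) {4,5,6,7,8,9,10,11,12,13,14,15}
step 10: y <- (element % 3)           {8,9,10,11,12,13,14,15}
step 11: y <- (element // 2)          {8,9,10,11,12,13,14,15}
step 12: w <- (w + 2)                 {8,9,10,11,12,13,14,15}
step 13: eval (w < (1 + (element // 2))) {8,9,10,11,12,13,14,15}
step 14: y <- (element % 3)           {12,13,14,15}
step 15: y <- (element // 2)          {12,13,14,15}
step 16: w <- (w + 2)                 {12,13,14,15}
step 17: eval (w < (1 + (element // 2))) {12,13,14,15}
step 18: w <- ((5 + 3) - max(element, y)) {0,1,2,3,4,5,6,7,8,9,10,11,12,13,14,15}
step 19: y <- max(min(-9, element), (-1 - element)) {0,1,2,3,4,5,6,7,8,9,10,11,12,13,14,15}

Answer: 20 steps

w: 8,7,6,5,4,3,2,1,0,-1,-2,-3,-4,-5,-6,-7
y: -1,-2,-3,-4,-5,-6,-7,-8,-9,-9,-9,-9,-9,-9,-9,-9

steps = 20; useful = 224; efficiency = 224/320 = 7/10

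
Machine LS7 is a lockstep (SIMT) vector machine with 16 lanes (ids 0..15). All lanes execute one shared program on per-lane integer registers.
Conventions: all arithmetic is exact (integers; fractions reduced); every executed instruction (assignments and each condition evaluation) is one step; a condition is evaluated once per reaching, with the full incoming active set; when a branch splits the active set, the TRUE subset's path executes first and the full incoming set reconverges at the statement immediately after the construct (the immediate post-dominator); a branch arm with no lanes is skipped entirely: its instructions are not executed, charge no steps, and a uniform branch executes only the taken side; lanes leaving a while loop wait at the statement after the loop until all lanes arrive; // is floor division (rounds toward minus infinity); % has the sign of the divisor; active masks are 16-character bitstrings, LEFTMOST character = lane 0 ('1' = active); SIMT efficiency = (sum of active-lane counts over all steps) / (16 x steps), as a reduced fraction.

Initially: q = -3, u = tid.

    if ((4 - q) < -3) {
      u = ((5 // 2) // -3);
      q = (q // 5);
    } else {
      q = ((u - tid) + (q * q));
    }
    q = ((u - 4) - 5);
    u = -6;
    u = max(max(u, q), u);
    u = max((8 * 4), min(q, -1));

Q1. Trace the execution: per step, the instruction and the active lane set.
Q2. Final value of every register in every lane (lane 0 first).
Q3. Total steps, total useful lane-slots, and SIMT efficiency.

step 0: eval ((4 - q) < -3)          1111111111111111
step 1: q <- ((u - tid) + (q * q))   1111111111111111
step 2: q <- ((u - 4) - 5)           1111111111111111
step 3: u <- -6                      1111111111111111
step 4: u <- max(max(u, q), u)       1111111111111111
step 5: u <- max((8 * 4), min(q, -1)) 1111111111111111

Answer: 6 steps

q: -9,-8,-7,-6,-5,-4,-3,-2,-1,0,1,2,3,4,5,6
u: 32,32,32,32,32,32,32,32,32,32,32,32,32,32,32,32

steps = 6; useful = 96; efficiency = 96/96 = 1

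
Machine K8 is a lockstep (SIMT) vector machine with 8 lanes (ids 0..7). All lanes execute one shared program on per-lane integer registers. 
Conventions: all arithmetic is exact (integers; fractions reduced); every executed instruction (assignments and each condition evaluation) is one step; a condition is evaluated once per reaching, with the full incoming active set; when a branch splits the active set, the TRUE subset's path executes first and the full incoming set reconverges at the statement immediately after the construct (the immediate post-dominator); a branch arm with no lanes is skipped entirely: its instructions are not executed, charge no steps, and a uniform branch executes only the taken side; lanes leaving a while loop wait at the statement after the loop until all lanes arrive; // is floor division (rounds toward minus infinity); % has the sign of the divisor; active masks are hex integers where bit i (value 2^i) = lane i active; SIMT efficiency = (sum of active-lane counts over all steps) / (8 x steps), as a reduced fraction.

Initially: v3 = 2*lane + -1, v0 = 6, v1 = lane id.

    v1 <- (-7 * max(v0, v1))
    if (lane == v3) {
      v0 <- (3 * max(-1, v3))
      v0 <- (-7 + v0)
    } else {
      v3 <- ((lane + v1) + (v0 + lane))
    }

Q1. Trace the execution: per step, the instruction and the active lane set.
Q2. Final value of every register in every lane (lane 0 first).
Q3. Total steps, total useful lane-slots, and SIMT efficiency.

step 0: v1 <- (-7 * max(v0, v1))     0xff
step 1: eval (lane == v3)            0xff
step 2: v0 <- (3 * max(-1, v3))      0x02
step 3: v0 <- (-7 + v0)              0x02
step 4: v3 <- ((lane + v1) + (v0 + lane)) 0xfd

Answer: 5 steps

v3: -36,1,-32,-30,-28,-26,-24,-29
v0: 6,-4,6,6,6,6,6,6
v1: -42,-42,-42,-42,-42,-42,-42,-49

steps = 5; useful = 25; efficiency = 25/40 = 5/8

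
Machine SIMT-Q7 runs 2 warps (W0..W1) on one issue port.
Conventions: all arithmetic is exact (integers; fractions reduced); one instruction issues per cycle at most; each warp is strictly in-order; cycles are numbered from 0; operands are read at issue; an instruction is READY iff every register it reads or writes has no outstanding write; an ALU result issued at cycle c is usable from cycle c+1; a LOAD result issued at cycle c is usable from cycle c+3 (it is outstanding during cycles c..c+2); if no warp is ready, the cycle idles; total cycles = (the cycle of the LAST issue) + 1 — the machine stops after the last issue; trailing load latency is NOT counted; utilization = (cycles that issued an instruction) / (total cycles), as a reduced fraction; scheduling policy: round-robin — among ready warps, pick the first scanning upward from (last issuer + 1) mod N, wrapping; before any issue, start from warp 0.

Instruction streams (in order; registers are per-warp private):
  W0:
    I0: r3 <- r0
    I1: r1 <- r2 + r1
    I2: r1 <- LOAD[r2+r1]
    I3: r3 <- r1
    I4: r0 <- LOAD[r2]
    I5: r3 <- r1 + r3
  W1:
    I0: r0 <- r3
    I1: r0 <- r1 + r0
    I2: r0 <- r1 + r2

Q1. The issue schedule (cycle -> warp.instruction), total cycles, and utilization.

cycle 0: W0.I0
cycle 1: W1.I0
cycle 2: W0.I1
cycle 3: W1.I1
cycle 4: W0.I2
cycle 5: W1.I2
cycle 6: idle
cycle 7: W0.I3
cycle 8: W0.I4
cycle 9: W0.I5

Answer: 10 cycles, utilization 9/10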